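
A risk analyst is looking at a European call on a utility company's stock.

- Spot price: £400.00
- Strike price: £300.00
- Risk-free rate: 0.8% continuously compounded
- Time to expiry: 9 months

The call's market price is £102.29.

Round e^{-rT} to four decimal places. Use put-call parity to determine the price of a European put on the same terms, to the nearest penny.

£0.49

exp(−rT) = exp(−0.008·0.75) = 0.9940
Put-call parity: C − P = S − K·e^(−rT) = 400 − 300·0.9940 = 400 − 298.2000 = 101.8000
P = C − (C − P) = 102.29 − (101.8000) = 0.4900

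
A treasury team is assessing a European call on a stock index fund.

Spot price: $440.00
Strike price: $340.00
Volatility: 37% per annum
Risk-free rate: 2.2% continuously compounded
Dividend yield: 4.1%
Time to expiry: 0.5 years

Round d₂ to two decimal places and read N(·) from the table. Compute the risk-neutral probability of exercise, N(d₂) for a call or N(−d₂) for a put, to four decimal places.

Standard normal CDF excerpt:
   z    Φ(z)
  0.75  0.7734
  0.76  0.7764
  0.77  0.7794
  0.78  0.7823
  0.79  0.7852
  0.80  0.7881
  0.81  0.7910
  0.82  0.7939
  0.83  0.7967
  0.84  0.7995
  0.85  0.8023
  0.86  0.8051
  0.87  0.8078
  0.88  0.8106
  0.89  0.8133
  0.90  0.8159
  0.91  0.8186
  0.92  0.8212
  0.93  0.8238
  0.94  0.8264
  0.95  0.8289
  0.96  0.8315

σ√T = 0.37 × 0.7071 = 0.2616
d₁ = [ln(440/340) + (0.022 − 0.041 + ½·0.37²)·0.5] / (σ√T) = (0.2578 + 0.0247) / 0.2616 = 1.0800 ≈ 1.08
d₂ = 1.0800 − 0.2616 = 0.8183 ≈ 0.82
Pr(exercise) under Q = N(d₂) = 0.7939

0.7939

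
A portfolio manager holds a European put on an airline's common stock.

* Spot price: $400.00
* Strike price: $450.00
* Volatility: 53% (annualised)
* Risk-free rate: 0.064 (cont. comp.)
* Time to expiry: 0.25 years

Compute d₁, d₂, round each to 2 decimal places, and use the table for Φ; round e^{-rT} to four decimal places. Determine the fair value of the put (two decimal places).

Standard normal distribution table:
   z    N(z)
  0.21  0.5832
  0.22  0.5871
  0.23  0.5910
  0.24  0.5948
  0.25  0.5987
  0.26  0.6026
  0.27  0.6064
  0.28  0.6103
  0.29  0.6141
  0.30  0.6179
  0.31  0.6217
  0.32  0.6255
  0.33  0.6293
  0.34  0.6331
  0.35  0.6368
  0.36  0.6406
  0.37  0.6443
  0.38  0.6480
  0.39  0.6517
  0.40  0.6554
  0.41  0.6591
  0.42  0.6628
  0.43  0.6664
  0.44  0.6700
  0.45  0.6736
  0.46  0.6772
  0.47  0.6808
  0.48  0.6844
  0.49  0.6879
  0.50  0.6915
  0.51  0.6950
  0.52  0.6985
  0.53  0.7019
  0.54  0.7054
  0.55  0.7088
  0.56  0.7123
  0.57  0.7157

$69.85

σ√T = 0.53·√0.25 = 0.2650
d₁ = [ln(400/450) + (0.064 + 0.53²/2)·0.25] / 0.2650 = [-0.1178 + 0.0511] / 0.2650 = -0.2516 ≈ -0.25
d₂ = d₁ − σ√T = -0.2516 − 0.2650 = -0.5166 ≈ -0.52
e^(−rT) = e^(−0.064·0.25) = 0.9841
N(−d₂) = N(0.52) = 0.6985;  N(−d₁) = N(0.25) = 0.5987
P = 450·0.9841·0.6985 − 400·0.5987 = 309.3272 − 239.4800 = 69.8472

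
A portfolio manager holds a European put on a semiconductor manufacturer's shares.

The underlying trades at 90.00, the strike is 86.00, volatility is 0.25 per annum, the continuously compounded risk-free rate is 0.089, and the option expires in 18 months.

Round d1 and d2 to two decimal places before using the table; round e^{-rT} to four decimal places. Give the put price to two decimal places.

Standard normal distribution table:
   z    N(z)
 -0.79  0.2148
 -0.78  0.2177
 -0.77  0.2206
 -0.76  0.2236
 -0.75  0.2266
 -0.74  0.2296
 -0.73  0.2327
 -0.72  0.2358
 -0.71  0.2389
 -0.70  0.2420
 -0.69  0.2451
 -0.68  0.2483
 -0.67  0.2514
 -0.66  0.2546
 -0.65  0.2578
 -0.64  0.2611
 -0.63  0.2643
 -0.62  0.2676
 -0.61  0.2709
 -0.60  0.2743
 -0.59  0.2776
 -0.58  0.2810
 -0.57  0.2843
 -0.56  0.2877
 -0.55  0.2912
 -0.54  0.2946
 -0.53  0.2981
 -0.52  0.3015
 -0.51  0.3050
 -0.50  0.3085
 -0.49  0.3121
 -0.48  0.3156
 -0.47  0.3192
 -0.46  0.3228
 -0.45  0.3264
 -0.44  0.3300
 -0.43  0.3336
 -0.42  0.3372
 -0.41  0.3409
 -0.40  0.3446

4.44

σ√T = 0.25·√1.5 = 0.3062
d₁ = [ln(90/86) + (0.089 + 0.25²/2)·1.5] / 0.3062 = [0.0455 + 0.1804] / 0.3062 = 0.7376 ≈ 0.74
d₂ = d₁ − σ√T = 0.7376 − 0.3062 = 0.4314 ≈ 0.43
exp(−rT) = exp(−0.089·1.5) = 0.8750
N(−d₂) = N(-0.43) = 0.3336;  N(−d₁) = N(-0.74) = 0.2296
P = 86·0.8750·0.3336 − 90·0.2296 = 25.1034 − 20.6640 = 4.4394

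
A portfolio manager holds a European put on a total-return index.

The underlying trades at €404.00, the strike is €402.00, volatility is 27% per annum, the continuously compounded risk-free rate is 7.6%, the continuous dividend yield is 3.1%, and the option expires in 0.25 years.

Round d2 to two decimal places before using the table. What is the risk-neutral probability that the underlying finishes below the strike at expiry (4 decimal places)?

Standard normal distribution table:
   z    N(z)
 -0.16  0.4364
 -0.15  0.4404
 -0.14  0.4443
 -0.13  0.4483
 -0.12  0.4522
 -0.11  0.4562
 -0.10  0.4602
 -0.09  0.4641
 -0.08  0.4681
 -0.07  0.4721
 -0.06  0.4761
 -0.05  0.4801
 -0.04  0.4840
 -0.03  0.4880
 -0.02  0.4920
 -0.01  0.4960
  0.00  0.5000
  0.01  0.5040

T = 0.25;  σ√T = 0.1350
d₁ = [ln(404/402) + (0.076 − 0.031 + 0.27²/2)·0.25] / 0.1350 = [0.0050 + 0.0204] / 0.1350 = 0.1876 ≈ 0.19
d₂ = d₁ − σ√T = 0.1876 − 0.1350 = 0.0526 ≈ 0.05
Pr(exercise) under Q = N(−d₂) = N(-0.05) = 0.4801

0.4801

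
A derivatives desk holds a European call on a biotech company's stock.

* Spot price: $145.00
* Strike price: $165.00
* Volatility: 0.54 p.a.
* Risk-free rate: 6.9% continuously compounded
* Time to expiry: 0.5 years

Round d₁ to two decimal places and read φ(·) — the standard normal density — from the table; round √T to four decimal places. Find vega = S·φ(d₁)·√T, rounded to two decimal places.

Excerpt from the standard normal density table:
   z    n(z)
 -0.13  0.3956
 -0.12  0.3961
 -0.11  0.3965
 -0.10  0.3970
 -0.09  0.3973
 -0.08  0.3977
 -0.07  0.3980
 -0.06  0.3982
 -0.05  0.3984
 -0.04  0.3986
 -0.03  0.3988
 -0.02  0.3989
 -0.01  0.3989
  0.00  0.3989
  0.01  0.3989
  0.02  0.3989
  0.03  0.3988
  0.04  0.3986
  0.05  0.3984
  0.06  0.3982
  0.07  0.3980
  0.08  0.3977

40.83

σ√T = 0.54·√0.5 = 0.3818
d₁ = [ln(145/165) + (0.069 + ½·0.54²)·0.5] / (σ√T) = (-0.1292 + 0.1074) / 0.3818 = -0.0571 ≈ -0.06
√T = √0.5 = 0.7071
φ(d₁) = φ(-0.06) = 0.3982
vega = S·φ(d₁)·√T = 145·0.3982·0.7071 = 40.8272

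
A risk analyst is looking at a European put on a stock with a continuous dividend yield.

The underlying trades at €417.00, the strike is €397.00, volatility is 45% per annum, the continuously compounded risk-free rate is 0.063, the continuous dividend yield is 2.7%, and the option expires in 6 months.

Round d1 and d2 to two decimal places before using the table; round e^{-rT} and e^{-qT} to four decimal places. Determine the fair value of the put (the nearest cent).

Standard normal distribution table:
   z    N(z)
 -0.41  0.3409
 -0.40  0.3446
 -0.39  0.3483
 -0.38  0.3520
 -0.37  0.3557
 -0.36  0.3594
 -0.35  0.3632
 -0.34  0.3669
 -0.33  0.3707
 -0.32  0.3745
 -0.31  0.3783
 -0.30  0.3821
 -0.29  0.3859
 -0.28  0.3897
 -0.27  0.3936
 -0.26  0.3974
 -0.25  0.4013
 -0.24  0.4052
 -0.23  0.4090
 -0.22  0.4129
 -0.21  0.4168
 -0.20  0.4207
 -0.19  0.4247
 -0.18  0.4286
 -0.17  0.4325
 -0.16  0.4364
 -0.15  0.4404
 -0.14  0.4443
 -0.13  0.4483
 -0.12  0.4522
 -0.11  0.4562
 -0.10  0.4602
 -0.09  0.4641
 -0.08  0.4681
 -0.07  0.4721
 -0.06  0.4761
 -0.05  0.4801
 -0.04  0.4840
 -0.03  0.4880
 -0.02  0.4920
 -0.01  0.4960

€38.35

σ√T = 0.45 × 0.7071 = 0.3182
d₁ = [ln(417/397) + (0.063 − 0.027 + ½·0.45²)·0.5] / (σ√T) = (0.0491 + 0.0686) / 0.3182 = 0.3701 ⇒ 0.37
d₂ = 0.3701 − 0.3182 = 0.0519 ⇒ 0.05
exp(−qT) = exp(−0.027·0.5) = 0.9866;  exp(−rT) = exp(−0.063·0.5) = 0.9690
N(−d₂) = N(-0.05) = 0.4801;  N(−d₁) = N(-0.37) = 0.3557
P = 397·0.9690·0.4801 − 417·0.9866·0.3557 = 184.6911 − 146.3393 = 38.3518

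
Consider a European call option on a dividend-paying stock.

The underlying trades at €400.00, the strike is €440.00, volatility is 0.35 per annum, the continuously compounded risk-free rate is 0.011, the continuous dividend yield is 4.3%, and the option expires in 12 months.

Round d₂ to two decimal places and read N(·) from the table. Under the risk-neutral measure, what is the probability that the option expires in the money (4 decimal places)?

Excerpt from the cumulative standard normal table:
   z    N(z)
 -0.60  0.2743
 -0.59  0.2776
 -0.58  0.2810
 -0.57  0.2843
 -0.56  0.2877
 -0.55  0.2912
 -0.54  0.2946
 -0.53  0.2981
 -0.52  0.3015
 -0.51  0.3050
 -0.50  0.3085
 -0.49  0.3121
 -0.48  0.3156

σ√T = 0.35·√1 = 0.3500
d₁ = [ln(400/440) + (0.011 − 0.043 + 0.35²/2)·1] / 0.3500 = [-0.0953 + 0.0292] / 0.3500 = -0.1887 → -0.19
d₂ = d₁ − σ√T = -0.1887 − 0.3500 = -0.5387 → -0.54
Risk-neutral Pr[S_T > K] = N(d₂) = N(-0.54) = 0.2946

0.2946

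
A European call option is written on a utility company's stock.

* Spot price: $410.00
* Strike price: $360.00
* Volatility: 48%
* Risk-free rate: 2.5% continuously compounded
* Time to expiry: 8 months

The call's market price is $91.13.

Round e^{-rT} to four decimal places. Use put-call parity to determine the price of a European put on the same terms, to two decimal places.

$35.19

e^(−rT) = e^(−0.025·0.6667) = 0.9835
Put-call parity: C − P = S − K·e^(−rT) = 410 − 360·0.9835 = 410 − 354.0600 = 55.9400
P = C − (C − P) = 91.13 − (55.9400) = 35.1900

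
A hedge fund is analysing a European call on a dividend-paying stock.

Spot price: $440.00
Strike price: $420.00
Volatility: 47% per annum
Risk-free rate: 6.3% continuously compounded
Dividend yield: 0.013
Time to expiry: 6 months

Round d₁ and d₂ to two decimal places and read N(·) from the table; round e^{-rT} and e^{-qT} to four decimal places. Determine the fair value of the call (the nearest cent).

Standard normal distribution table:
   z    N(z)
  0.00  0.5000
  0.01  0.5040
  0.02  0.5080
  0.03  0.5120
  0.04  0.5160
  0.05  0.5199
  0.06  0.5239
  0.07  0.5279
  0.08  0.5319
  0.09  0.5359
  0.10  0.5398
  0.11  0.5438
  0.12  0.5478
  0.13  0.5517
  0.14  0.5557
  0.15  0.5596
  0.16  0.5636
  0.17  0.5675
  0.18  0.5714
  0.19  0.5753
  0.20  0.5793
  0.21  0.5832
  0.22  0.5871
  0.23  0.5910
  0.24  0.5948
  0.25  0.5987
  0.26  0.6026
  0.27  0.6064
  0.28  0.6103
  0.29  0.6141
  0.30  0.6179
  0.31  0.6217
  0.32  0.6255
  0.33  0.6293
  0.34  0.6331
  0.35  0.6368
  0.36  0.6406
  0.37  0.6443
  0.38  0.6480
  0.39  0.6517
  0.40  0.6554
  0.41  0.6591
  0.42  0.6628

$71.68

T = 0.5;  σ√T = 0.3323
d₁ = [ln(440/420) + (0.063 − 0.013 + ½·0.47²)·0.5] / (σ√T) = (0.0465 + 0.0802) / 0.3323 = 0.3814 which rounds to 0.38
d₂ = 0.3814 − 0.3323 = 0.0490 which rounds to 0.05
e^(−qT) = e^(−0.013·0.5) = 0.9935;  e^(−rT) = e^(−0.063·0.5) = 0.9690
C = 440·0.9935·N(0.38) − 420·0.9690·N(0.05) = 440·0.9935·0.6480 − 420·0.9690·0.5199 = 283.2667 − 211.5889 = 71.6778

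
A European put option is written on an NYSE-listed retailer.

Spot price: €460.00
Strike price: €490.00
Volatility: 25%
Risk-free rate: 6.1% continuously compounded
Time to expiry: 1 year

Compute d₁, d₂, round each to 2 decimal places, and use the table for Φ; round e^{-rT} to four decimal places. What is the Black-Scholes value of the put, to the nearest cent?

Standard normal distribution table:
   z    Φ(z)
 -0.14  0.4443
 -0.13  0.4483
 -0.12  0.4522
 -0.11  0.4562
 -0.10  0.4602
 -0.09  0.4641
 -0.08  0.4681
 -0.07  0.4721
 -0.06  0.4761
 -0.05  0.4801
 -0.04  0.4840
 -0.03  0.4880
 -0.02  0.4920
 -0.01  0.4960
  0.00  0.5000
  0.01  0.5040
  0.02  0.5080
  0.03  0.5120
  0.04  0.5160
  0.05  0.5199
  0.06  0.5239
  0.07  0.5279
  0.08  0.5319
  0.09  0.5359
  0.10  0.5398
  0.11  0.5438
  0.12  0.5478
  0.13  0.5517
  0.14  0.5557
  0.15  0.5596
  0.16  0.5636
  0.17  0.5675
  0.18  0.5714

σ√T = 0.25 × 1.0000 = 0.2500
ln(S/K) + (r + σ²/2)T = ln(460/490) + (0.061 + 0.25²/2)·1 = -0.0632 + 0.0922 = 0.0291
d₁ = 0.0291 / 0.2500 = 0.1163 ⇒ 0.12
d₂ = d₁ − σ√T = 0.1163 − 0.2500 = -0.1337 ⇒ -0.13
exp(−rT) = exp(−0.061·1) = 0.9408
P = 490·0.9408·N(0.13) − 460·N(-0.12) = 490·0.9408·0.5517 − 460·0.4522 = 254.3293 − 208.0120 = 46.3173

€46.32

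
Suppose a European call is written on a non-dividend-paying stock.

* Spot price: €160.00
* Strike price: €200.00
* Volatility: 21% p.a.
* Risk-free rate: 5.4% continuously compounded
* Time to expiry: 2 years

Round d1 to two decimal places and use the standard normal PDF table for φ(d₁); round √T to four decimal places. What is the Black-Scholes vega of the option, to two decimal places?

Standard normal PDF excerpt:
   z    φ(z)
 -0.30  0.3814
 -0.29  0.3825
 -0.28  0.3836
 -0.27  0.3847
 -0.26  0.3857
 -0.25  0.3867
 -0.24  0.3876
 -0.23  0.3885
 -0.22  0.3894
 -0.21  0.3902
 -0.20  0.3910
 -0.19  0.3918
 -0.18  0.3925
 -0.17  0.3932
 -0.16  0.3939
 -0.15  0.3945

87.70

σ√T = 0.21 × 1.4142 = 0.2970
d₁ = [ln(160/200) + (0.054 + 0.21²/2)·2] / 0.2970 = [-0.2231 + 0.1521] / 0.2970 = -0.2392 ≈ -0.24
√T = √2 = 1.4142
φ(d₁) = φ(-0.24) = 0.3876
vega = S·φ(d₁)·√T = 160·0.3876·1.4142 = 87.7030
(Vega is the same for a European call and put with the same parameters.)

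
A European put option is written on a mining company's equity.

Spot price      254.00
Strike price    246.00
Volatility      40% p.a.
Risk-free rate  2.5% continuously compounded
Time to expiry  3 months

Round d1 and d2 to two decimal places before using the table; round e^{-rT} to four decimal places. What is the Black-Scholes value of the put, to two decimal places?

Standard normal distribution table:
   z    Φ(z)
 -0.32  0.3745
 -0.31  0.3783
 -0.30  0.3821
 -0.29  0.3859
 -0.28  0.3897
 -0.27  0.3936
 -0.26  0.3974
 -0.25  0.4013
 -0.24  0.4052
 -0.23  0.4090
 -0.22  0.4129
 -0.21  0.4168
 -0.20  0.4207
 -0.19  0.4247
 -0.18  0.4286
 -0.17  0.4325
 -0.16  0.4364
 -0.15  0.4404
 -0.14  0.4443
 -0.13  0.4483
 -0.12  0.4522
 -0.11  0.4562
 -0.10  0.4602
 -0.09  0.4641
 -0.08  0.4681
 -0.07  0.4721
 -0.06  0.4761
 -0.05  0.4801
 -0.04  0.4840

σ√T = 0.4 × 0.5000 = 0.2000
d₁ = [ln(254/246) + (0.025 + 0.4²/2)·0.25] / 0.2000 = [0.0320 + 0.0263] / 0.2000 = 0.2913 which rounds to 0.29
d₂ = d₁ − σ√T = 0.2913 − 0.2000 = 0.0913 which rounds to 0.09
e^(−rT) = e^(−0.025·0.25) = 0.9938
N(−d₂) = N(-0.09) = 0.4641;  N(−d₁) = N(-0.29) = 0.3859
P = 246·0.9938·0.4641 − 254·0.3859 = 113.4608 − 98.0186 = 15.4422

15.44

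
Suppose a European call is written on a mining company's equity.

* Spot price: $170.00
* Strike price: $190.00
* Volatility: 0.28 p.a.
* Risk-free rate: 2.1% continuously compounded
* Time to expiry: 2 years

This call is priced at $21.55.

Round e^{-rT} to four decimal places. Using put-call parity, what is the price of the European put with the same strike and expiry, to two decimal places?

exp(−rT) = exp(−0.021·2) = 0.9589
Put-call parity: C − P = S − K·e^(−rT) = 170 − 190·0.9589 = 170 − 182.1910 = -12.1910
P = C − (C − P) = 21.55 − (-12.1910) = 33.7410

$33.74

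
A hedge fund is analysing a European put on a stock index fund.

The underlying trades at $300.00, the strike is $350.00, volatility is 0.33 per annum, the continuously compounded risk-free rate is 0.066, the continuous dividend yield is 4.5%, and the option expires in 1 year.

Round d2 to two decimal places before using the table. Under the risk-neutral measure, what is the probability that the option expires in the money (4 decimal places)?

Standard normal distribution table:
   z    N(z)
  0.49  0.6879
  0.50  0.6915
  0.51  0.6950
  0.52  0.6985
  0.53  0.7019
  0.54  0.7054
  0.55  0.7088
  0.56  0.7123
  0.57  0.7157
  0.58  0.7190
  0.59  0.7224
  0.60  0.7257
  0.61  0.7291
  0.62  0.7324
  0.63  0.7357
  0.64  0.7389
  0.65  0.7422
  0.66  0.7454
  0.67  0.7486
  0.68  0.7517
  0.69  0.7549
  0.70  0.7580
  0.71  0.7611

σ√T = 0.33 × 1.0000 = 0.3300
d₁ = [ln(300/350) + (0.066 − 0.045 + ½·0.33²)·1] / (σ√T) = (-0.1542 + 0.0755) / 0.3300 = -0.2385 ⇒ -0.24
d₂ = -0.2385 − 0.3300 = -0.5685 ⇒ -0.57
Risk-neutral Pr[S_T < K] = N(−d₂) = N(0.57) = 0.7157

0.7157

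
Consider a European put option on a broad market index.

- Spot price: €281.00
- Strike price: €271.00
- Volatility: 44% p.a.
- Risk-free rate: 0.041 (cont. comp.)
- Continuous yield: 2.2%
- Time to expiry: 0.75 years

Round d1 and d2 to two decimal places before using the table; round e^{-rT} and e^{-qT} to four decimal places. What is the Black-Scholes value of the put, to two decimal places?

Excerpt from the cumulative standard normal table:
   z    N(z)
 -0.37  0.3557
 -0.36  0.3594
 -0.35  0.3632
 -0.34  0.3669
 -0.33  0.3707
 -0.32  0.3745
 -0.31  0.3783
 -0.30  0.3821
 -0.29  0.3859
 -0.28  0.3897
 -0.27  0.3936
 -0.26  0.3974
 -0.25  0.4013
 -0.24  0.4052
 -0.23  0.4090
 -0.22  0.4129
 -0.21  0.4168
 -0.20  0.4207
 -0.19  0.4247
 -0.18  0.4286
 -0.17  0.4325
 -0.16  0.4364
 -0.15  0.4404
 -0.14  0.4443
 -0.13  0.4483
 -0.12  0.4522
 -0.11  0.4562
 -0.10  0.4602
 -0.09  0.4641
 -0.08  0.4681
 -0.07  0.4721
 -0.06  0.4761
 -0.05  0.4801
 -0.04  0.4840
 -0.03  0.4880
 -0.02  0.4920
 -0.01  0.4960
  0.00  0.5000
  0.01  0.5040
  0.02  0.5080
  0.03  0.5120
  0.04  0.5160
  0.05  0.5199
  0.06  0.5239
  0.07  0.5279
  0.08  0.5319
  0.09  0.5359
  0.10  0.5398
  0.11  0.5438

€34.17

T = 0.75;  σ√T = 0.3811
d₁ = [ln(281/271) + (0.041 − 0.022 + ½·0.44²)·0.75] / (σ√T) = (0.0362 + 0.0868) / 0.3811 = 0.3230 ⇒ 0.32
d₂ = 0.3230 − 0.3811 = -0.0580 ⇒ -0.06
exp(−qT) = exp(−0.022·0.75) = 0.9836;  exp(−rT) = exp(−0.041·0.75) = 0.9697
P = 271·0.9697·N(0.06) − 281·0.9836·N(-0.32) = 271·0.9697·0.5239 − 281·0.9836·0.3745 = 137.6750 − 103.5087 = 34.1663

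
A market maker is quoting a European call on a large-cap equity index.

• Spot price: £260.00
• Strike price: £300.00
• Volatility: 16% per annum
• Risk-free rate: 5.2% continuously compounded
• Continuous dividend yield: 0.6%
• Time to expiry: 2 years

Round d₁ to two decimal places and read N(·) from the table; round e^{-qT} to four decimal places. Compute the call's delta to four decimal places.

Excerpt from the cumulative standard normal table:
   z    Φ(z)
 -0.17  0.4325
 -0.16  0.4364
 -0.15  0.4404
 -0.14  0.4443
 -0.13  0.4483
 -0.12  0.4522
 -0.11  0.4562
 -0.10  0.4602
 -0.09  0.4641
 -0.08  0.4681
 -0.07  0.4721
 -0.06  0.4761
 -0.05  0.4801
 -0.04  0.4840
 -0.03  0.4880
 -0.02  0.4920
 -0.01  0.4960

σ√T = 0.16 × 1.4142 = 0.2263
ln(S/K) + (r − q + σ²/2)T = ln(260/300) + (0.052 − 0.006 + 0.16²/2)·2 = -0.1431 + 0.1176 = -0.0255
d₁ = -0.0255 / 0.2263 = -0.1127 → -0.11
N(d₁) = N(-0.11) = 0.4562
Δ_call = exp(−qT)·N(d₁) = 0.9881·0.4562 = 0.4508

0.4508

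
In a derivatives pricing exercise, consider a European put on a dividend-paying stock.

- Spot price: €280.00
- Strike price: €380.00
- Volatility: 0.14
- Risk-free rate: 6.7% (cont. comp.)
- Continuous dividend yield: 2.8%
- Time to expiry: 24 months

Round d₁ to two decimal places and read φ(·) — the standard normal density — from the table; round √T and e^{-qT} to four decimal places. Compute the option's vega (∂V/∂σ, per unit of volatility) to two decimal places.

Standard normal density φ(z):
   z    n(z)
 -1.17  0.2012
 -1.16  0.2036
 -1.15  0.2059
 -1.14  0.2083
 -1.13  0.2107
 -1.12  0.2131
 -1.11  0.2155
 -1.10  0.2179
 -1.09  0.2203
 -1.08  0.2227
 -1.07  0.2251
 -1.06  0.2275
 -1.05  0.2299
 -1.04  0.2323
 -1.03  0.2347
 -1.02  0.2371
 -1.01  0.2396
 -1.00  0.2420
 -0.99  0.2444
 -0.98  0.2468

86.07

σ√T = 0.14 × 1.4142 = 0.1980
ln(S/K) + (r − q + σ²/2)T = ln(280/380) + (0.067 − 0.028 + 0.14²/2)·2 = -0.3054 + 0.0976 = -0.2078
d₁ = -0.2078 / 0.1980 = -1.0495 which rounds to -1.05
√T = √2 = 1.4142
φ(d₁) = φ(-1.05) = 0.2299
exp(−qT) = exp(−0.028·2) = 0.9455
vega = S·exp(−qT)·φ(d₁)·√T = 280·0.9455·0.2299·1.4142 = 86.0735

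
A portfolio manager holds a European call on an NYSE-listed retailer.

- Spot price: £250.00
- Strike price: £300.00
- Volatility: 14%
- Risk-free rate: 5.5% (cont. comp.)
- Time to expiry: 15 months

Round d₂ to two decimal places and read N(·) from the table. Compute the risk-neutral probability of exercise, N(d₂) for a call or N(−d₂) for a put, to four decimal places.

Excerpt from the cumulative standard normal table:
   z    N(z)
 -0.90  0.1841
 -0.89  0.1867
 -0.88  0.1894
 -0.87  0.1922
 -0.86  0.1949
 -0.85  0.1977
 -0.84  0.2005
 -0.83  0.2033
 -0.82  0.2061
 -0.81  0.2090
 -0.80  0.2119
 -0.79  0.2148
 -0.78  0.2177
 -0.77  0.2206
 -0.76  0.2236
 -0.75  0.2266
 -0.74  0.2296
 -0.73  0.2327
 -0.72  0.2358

σ√T = 0.14 × 1.1180 = 0.1565
ln(S/K) + (r + σ²/2)T = ln(250/300) + (0.055 + 0.14²/2)·1.25 = -0.1823 + 0.0810 = -0.1013
d₁ = -0.1013 / 0.1565 = -0.6473 which rounds to -0.65
d₂ = d₁ − σ√T = -0.6473 − 0.1565 = -0.8038 which rounds to -0.80
Pr(exercise) under Q = N(d₂) = 0.2119

0.2119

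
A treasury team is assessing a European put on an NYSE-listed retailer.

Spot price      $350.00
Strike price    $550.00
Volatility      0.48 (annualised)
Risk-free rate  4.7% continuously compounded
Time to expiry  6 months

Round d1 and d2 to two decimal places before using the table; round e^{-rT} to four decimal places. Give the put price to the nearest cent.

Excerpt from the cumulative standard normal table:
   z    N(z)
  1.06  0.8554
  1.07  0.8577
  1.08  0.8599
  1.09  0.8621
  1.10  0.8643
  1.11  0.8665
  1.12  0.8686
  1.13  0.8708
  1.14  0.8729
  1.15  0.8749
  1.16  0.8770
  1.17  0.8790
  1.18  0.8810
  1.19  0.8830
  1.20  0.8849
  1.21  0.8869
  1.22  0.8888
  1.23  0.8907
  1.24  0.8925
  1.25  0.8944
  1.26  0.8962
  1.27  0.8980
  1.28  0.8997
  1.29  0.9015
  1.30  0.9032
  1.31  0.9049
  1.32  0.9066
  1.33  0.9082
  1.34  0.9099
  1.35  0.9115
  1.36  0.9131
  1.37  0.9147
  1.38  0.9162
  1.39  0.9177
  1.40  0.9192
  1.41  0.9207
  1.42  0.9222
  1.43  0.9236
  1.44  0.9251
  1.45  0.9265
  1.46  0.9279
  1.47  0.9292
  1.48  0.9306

$194.46

σ√T = 0.48 × 0.7071 = 0.3394
d₁ = [ln(350/550) + (0.047 + 0.48²/2)·0.5] / 0.3394 = [-0.4520 + 0.0811] / 0.3394 = -1.0927 → -1.09
d₂ = d₁ − σ√T = -1.0927 − 0.3394 = -1.4321 → -1.43
e^(−rT) = e^(−0.047·0.5) = 0.9768
P = 550·0.9768·N(1.43) − 350·N(1.09) = 550·0.9768·0.9236 − 350·0.8621 = 496.1949 − 301.7350 = 194.4599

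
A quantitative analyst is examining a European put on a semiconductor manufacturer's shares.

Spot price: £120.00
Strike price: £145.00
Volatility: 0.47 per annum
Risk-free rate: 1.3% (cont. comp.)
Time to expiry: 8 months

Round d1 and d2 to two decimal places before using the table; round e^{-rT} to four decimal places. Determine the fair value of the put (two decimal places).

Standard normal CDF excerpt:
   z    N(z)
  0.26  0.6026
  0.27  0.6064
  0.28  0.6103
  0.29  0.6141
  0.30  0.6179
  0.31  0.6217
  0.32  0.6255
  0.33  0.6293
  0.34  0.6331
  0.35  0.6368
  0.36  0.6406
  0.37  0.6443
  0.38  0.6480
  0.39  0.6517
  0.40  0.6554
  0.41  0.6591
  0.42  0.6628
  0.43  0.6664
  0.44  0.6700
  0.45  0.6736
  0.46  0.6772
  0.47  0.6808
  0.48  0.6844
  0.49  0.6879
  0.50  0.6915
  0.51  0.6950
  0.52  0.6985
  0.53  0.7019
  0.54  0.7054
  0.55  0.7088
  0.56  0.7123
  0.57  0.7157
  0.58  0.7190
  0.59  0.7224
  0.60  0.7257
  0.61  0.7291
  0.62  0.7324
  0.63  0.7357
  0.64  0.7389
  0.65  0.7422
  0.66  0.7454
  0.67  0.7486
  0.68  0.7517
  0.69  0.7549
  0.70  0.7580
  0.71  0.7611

£33.92

σ√T = 0.47 × 0.8165 = 0.3838
d₁ = [ln(120/145) + (0.013 + ½·0.47²)·0.6667] / (σ√T) = (-0.1892 + 0.0823) / 0.3838 = -0.2787 ≈ -0.28
d₂ = -0.2787 − 0.3838 = -0.6624 ≈ -0.66
e^(−rT) = e^(−0.013·0.6667) = 0.9914
P = 145·0.9914·N(0.66) − 120·N(0.28) = 145·0.9914·0.7454 − 120·0.6103 = 107.1535 − 73.2360 = 33.9175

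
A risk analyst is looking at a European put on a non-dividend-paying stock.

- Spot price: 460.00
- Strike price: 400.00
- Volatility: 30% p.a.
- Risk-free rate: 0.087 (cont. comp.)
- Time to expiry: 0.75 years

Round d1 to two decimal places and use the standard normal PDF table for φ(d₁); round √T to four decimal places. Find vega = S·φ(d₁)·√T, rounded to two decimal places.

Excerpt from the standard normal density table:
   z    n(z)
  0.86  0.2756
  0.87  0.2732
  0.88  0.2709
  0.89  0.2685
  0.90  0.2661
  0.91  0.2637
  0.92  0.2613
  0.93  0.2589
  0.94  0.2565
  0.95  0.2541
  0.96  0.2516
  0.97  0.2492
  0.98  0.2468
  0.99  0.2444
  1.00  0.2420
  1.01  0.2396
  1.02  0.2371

104.09

σ√T = 0.3 × 0.8660 = 0.2598
d₁ = [ln(460/400) + (0.087 + 0.3²/2)·0.75] / 0.2598 = [0.1398 + 0.0990] / 0.2598 = 0.9190 ≈ 0.92
√T = √0.75 = 0.8660
φ(d₁) = φ(0.92) = 0.2613
vega = S·φ(d₁)·√T = 460·0.2613·0.8660 = 104.0915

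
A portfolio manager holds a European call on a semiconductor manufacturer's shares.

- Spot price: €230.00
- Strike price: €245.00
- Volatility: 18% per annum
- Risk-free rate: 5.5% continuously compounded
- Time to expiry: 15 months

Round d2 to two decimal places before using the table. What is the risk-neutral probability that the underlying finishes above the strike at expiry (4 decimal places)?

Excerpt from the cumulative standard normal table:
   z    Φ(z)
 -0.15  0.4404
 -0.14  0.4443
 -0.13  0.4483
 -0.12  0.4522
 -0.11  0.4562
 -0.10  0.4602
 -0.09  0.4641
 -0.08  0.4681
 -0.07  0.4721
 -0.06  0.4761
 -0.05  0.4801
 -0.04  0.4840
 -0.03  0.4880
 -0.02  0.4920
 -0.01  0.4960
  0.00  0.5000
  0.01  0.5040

T = 1.25;  σ√T = 0.2012
ln(S/K) + (r + σ²/2)T = ln(230/245) + (0.055 + 0.18²/2)·1.25 = -0.0632 + 0.0890 = 0.0258
d₁ = 0.0258 / 0.2012 = 0.1283 which rounds to 0.13
d₂ = d₁ − σ√T = 0.1283 − 0.2012 = -0.0729 which rounds to -0.07
Pr(exercise) under Q = N(d₂) = 0.4721

0.4721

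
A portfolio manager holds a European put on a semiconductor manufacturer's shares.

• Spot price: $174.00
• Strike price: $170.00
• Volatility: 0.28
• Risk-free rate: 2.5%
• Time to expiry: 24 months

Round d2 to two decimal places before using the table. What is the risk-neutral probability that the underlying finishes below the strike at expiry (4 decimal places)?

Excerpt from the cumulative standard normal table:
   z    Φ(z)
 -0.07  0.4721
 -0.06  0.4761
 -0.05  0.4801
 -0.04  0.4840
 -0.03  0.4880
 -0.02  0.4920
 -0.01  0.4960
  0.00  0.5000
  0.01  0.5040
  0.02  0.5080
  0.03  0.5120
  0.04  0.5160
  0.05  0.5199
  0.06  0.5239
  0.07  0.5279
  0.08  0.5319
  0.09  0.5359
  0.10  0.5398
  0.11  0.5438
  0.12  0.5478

σ√T = 0.28 × 1.4142 = 0.3960
d₁ = [ln(174/170) + (0.025 + ½·0.28²)·2] / (σ√T) = (0.0233 + 0.1284) / 0.3960 = 0.3830 → 0.38
d₂ = 0.3830 − 0.3960 = -0.0130 → -0.01
Risk-neutral Pr[S_T < K] = N(−d₂) = N(0.01) = 0.5040

0.5040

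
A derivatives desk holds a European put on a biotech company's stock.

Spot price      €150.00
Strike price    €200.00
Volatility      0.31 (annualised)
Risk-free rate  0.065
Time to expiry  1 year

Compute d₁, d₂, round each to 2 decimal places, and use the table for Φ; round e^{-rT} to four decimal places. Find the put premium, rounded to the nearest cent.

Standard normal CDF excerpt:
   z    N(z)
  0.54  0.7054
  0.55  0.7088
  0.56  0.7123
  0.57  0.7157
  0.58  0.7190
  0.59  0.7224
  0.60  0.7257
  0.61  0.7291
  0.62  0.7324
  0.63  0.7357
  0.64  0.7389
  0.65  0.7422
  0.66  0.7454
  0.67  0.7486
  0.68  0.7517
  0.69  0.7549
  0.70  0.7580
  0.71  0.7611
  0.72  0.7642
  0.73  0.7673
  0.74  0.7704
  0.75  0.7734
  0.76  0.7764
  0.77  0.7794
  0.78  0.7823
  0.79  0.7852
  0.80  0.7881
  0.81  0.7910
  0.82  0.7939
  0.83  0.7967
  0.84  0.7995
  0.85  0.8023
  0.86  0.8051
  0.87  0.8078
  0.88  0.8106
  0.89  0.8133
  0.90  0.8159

σ√T = 0.31·√1 = 0.3100
ln(S/K) + (r + σ²/2)T = ln(150/200) + (0.065 + 0.31²/2)·1 = -0.2877 + 0.1131 = -0.1746
d₁ = -0.1746 / 0.3100 = -0.5633 ⇒ -0.56
d₂ = d₁ − σ√T = -0.5633 − 0.3100 = -0.8733 ⇒ -0.87
e^(−rT) = e^(−0.065·1) = 0.9371
N(−d₂) = N(0.87) = 0.8078;  N(−d₁) = N(0.56) = 0.7123
P = 200·0.9371·0.8078 − 150·0.7123 = 151.3979 − 106.8450 = 44.5529

€44.55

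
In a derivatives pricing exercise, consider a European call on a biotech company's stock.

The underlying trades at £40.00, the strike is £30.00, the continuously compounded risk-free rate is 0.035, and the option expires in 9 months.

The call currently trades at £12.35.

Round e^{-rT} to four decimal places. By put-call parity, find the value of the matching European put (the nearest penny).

e^(−rT) = e^(−0.035·0.75) = 0.9741
Put-call parity: C − P = S − K·e^(−rT) = 40 − 30·0.9741 = 40 − 29.2230 = 10.7770
P = C − (C − P) = 12.35 − (10.7770) = 1.5730

£1.57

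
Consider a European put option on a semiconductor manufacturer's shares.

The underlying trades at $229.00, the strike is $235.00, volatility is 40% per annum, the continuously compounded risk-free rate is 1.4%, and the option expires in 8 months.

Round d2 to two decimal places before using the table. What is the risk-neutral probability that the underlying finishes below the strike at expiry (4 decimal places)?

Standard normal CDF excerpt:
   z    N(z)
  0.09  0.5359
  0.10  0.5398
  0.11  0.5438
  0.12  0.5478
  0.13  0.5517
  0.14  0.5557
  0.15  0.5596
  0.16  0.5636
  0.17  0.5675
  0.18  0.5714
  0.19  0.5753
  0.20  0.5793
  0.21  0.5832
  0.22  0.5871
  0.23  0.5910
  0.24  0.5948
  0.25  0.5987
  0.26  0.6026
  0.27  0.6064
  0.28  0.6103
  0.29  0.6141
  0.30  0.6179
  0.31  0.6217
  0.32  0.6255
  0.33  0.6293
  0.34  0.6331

0.5832

σ√T = 0.4 × 0.8165 = 0.3266
d₁ = [ln(229/235) + (0.014 + 0.4²/2)·0.6667] / 0.3266 = [-0.0259 + 0.0627] / 0.3266 = 0.1127 ≈ 0.11
d₂ = d₁ − σ√T = 0.1127 − 0.3266 = -0.2139 ≈ -0.21
Risk-neutral Pr[S_T < K] = N(−d₂) = N(0.21) = 0.5832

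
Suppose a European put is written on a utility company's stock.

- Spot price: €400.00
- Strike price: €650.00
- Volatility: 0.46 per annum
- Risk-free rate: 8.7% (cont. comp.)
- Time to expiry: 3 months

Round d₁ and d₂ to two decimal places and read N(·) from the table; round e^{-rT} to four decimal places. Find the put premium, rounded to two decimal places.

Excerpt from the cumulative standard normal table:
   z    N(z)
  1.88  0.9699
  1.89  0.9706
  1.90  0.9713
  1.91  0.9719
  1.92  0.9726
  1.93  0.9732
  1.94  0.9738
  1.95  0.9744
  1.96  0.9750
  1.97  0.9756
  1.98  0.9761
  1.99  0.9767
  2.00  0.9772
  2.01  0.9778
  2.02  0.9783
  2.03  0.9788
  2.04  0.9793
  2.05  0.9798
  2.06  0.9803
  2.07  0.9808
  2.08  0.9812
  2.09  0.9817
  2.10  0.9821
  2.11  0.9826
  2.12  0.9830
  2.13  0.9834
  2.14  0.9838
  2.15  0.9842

T = 0.25;  σ√T = 0.2300
ln(S/K) + (r + σ²/2)T = ln(400/650) + (0.087 + 0.46²/2)·0.25 = -0.4855 + 0.0482 = -0.4373
d₁ = -0.4373 / 0.2300 = -1.9013 ⇒ -1.90
d₂ = d₁ − σ√T = -1.9013 − 0.2300 = -2.1313 ⇒ -2.13
exp(−rT) = exp(−0.087·0.25) = 0.9785
N(−d₂) = N(2.13) = 0.9834;  N(−d₁) = N(1.90) = 0.9713
P = 650·0.9785·0.9834 − 400·0.9713 = 625.4670 − 388.5200 = 236.9470

€236.95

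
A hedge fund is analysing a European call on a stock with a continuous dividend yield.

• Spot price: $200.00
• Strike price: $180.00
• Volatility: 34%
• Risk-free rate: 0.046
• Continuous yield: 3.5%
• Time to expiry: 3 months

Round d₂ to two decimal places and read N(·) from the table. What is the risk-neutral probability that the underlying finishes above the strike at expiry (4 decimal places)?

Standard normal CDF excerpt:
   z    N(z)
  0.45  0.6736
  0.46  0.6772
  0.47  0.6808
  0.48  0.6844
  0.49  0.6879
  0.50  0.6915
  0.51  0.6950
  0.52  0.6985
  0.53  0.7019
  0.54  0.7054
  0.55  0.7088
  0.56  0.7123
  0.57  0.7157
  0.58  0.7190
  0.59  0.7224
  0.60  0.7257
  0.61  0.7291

σ√T = 0.34·√0.25 = 0.1700
d₁ = [ln(200/180) + (0.046 − 0.035 + 0.34²/2)·0.25] / 0.1700 = [0.1054 + 0.0172] / 0.1700 = 0.7209 ≈ 0.72
d₂ = d₁ − σ√T = 0.7209 − 0.1700 = 0.5509 ≈ 0.55
Risk-neutral Pr[S_T > K] = N(d₂) = N(0.55) = 0.7088

0.7088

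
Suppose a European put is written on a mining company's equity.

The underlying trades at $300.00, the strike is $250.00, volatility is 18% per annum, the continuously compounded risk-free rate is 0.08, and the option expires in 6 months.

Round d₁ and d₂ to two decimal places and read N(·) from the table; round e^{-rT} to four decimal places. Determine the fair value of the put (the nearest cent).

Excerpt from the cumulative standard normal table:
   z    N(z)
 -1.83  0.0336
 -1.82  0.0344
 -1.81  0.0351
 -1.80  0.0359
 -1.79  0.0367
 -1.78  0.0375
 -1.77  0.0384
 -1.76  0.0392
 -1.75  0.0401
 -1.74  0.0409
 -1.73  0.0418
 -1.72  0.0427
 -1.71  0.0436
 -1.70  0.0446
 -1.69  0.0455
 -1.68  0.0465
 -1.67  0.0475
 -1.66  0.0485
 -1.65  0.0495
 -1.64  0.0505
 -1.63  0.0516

$0.64

σ√T = 0.18·√0.5 = 0.1273
d₁ = [ln(300/250) + (0.08 + ½·0.18²)·0.5] / (σ√T) = (0.1823 + 0.0481) / 0.1273 = 1.8104 → 1.81
d₂ = 1.8104 − 0.1273 = 1.6831 → 1.68
e^(−rT) = e^(−0.08·0.5) = 0.9608
P = 250·0.9608·N(-1.68) − 300·N(-1.81) = 250·0.9608·0.0465 − 300·0.0351 = 11.1693 − 10.5300 = 0.6393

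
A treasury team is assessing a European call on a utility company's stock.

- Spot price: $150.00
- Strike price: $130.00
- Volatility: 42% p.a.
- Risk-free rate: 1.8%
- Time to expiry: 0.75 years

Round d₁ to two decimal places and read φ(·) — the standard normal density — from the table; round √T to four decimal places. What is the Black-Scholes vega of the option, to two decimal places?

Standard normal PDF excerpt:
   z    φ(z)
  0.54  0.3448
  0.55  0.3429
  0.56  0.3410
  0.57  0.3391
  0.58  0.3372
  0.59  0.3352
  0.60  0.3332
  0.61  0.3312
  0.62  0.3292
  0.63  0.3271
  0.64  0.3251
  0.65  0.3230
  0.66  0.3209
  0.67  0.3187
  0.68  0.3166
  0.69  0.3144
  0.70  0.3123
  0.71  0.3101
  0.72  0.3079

σ√T = 0.42·√0.75 = 0.3637
d₁ = [ln(150/130) + (0.018 + ½·0.42²)·0.75] / (σ√T) = (0.1431 + 0.0796) / 0.3637 = 0.6124 → 0.61
√T = √0.75 = 0.8660
φ(d₁) = φ(0.61) = 0.3312
vega = S·φ(d₁)·√T = 150·0.3312·0.8660 = 43.0229
(Call and put vega coincide under Black-Scholes.)

43.02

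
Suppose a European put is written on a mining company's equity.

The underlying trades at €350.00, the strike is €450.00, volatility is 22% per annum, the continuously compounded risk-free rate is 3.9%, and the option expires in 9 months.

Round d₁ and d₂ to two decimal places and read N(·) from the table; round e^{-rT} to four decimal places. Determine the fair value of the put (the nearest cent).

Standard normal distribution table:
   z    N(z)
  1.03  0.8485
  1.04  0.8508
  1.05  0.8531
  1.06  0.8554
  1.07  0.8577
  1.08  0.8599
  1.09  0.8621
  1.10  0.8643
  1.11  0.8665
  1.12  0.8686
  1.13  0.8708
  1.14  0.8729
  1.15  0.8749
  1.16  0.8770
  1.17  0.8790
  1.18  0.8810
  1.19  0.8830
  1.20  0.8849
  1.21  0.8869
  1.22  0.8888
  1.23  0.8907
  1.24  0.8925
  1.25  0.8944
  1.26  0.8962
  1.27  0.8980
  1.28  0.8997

€91.48

σ√T = 0.22·√0.75 = 0.1905
ln(S/K) + (r + σ²/2)T = ln(350/450) + (0.039 + 0.22²/2)·0.75 = -0.2513 + 0.0474 = -0.2039
d₁ = -0.2039 / 0.1905 = -1.0703 ≈ -1.07
d₂ = d₁ − σ√T = -1.0703 − 0.1905 = -1.2608 ≈ -1.26
e^(−rT) = e^(−0.039·0.75) = 0.9712
N(−d₂) = N(1.26) = 0.8962;  N(−d₁) = N(1.07) = 0.8577
P = 450·0.9712·0.8962 − 350·0.8577 = 391.6752 − 300.1950 = 91.4802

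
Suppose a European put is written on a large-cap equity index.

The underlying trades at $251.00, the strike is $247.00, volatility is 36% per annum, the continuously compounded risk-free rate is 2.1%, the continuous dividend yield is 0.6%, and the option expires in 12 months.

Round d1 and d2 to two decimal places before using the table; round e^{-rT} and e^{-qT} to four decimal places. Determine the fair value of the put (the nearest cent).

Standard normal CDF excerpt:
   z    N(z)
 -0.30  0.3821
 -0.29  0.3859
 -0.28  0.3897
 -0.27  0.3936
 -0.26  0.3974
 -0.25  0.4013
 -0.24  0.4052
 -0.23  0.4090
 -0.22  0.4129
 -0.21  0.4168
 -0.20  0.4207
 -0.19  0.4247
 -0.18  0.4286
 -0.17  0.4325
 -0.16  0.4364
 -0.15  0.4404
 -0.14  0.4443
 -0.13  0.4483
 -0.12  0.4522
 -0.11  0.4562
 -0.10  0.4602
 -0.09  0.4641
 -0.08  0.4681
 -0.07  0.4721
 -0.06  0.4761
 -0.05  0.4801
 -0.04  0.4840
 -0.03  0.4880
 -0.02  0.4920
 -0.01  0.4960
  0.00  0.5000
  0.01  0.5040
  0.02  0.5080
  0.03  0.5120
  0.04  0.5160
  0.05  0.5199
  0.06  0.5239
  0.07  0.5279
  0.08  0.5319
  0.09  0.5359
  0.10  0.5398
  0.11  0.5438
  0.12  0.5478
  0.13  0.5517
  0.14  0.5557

σ√T = 0.36 × 1.0000 = 0.3600
d₁ = [ln(251/247) + (0.021 − 0.006 + ½·0.36²)·1] / (σ√T) = (0.0161 + 0.0798) / 0.3600 = 0.2663 ≈ 0.27
d₂ = 0.2663 − 0.3600 = -0.0937 ≈ -0.09
exp(−qT) = exp(−0.006·1) = 0.9940;  exp(−rT) = exp(−0.021·1) = 0.9792
P = 247·0.9792·N(0.09) − 251·0.9940·N(-0.27) = 247·0.9792·0.5359 − 251·0.9940·0.3936 = 129.6141 − 98.2008 = 31.4132

$31.41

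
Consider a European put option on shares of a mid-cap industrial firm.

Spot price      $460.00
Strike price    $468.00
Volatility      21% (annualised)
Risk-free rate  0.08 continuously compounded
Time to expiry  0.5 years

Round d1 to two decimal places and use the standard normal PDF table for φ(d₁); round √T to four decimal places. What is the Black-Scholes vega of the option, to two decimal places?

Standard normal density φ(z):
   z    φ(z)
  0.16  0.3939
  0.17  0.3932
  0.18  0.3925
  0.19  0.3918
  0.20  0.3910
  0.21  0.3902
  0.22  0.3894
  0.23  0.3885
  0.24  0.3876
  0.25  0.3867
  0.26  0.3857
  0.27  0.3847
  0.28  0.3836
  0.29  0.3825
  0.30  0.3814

126.37

σ√T = 0.21·√0.5 = 0.1485
d₁ = [ln(460/468) + (0.08 + ½·0.21²)·0.5] / (σ√T) = (-0.0172 + 0.0510) / 0.1485 = 0.2275 which rounds to 0.23
√T = √0.5 = 0.7071
φ(d₁) = φ(0.23) = 0.3885
vega = S·φ(d₁)·√T = 460·0.3885·0.7071 = 126.3658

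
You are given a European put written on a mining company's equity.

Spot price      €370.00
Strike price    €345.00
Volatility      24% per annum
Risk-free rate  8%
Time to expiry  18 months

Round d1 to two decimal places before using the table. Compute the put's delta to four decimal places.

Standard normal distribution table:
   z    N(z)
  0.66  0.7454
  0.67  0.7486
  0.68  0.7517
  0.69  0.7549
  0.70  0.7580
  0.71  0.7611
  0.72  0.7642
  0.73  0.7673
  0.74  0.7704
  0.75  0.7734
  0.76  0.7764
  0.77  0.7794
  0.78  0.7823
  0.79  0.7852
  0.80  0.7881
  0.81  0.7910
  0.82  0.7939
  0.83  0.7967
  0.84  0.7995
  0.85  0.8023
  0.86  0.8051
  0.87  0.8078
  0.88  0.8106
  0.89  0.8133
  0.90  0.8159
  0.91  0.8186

-0.2148

T = 1.5;  σ√T = 0.2939
ln(S/K) + (r + σ²/2)T = ln(370/345) + (0.08 + 0.24²/2)·1.5 = 0.0700 + 0.1632 = 0.2332
d₁ = 0.2332 / 0.2939 = 0.7932 which rounds to 0.79
N(d₁) = N(0.79) = 0.7852
Δ_put = N(d₁) − 1 = 0.7852 − 1 = -0.2148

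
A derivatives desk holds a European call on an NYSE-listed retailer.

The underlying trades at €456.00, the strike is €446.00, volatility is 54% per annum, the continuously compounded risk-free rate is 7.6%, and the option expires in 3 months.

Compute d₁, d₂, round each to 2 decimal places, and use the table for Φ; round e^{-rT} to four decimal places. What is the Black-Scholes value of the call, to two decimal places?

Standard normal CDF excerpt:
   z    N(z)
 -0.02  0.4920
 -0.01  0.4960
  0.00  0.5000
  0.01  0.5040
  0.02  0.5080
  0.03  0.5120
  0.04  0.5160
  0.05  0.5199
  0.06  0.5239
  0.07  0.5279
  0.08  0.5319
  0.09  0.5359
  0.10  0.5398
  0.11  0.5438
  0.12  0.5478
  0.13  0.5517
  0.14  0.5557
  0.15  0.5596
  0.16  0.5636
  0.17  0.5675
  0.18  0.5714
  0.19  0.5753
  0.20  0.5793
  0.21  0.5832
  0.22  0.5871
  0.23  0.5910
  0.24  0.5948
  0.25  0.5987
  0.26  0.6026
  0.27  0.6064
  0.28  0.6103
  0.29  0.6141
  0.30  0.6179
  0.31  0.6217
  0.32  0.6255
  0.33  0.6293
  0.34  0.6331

€57.72

σ√T = 0.54 × 0.5000 = 0.2700
d₁ = [ln(456/446) + (0.076 + 0.54²/2)·0.25] / 0.2700 = [0.0222 + 0.0554] / 0.2700 = 0.2875 ≈ 0.29
d₂ = d₁ − σ√T = 0.2875 − 0.2700 = 0.0175 ≈ 0.02
e^(−rT) = e^(−0.076·0.25) = 0.9812
N(d₁) = N(0.29) = 0.6141;  N(d₂) = N(0.02) = 0.5080
C = 456·0.6141 − 446·0.9812·0.5080 = 280.0296 − 222.3085 = 57.7211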